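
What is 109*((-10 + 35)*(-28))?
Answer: -76300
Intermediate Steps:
109*((-10 + 35)*(-28)) = 109*(25*(-28)) = 109*(-700) = -76300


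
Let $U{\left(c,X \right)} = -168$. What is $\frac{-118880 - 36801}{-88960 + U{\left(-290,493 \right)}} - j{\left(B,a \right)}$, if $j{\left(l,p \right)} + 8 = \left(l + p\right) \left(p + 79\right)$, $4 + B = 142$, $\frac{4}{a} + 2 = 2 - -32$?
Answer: $- \frac{7785789925}{713024} \approx -10919.0$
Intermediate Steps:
$a = \frac{1}{8}$ ($a = \frac{4}{-2 + \left(2 - -32\right)} = \frac{4}{-2 + \left(2 + 32\right)} = \frac{4}{-2 + 34} = \frac{4}{32} = 4 \cdot \frac{1}{32} = \frac{1}{8} \approx 0.125$)
$B = 138$ ($B = -4 + 142 = 138$)
$j{\left(l,p \right)} = -8 + \left(79 + p\right) \left(l + p\right)$ ($j{\left(l,p \right)} = -8 + \left(l + p\right) \left(p + 79\right) = -8 + \left(l + p\right) \left(79 + p\right) = -8 + \left(79 + p\right) \left(l + p\right)$)
$\frac{-118880 - 36801}{-88960 + U{\left(-290,493 \right)}} - j{\left(B,a \right)} = \frac{-118880 - 36801}{-88960 - 168} - \left(-8 + \left(\frac{1}{8}\right)^{2} + 79 \cdot 138 + 79 \cdot \frac{1}{8} + 138 \cdot \frac{1}{8}\right) = - \frac{155681}{-89128} - \left(-8 + \frac{1}{64} + 10902 + \frac{79}{8} + \frac{69}{4}\right) = \left(-155681\right) \left(- \frac{1}{89128}\right) - \frac{698953}{64} = \frac{155681}{89128} - \frac{698953}{64} = - \frac{7785789925}{713024}$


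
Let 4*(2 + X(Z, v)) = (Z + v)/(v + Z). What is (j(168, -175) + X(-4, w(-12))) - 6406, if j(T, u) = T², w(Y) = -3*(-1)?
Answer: 87265/4 ≈ 21816.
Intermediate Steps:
w(Y) = 3
X(Z, v) = -7/4 (X(Z, v) = -2 + ((Z + v)/(v + Z))/4 = -2 + ((Z + v)/(Z + v))/4 = -2 + (¼)*1 = -2 + ¼ = -7/4)
(j(168, -175) + X(-4, w(-12))) - 6406 = (168² - 7/4) - 6406 = (28224 - 7/4) - 6406 = 112889/4 - 6406 = 87265/4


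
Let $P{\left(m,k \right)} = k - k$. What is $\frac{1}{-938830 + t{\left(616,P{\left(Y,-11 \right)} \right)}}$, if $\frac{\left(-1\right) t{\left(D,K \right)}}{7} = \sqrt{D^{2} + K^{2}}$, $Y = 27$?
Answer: $- \frac{1}{943142} \approx -1.0603 \cdot 10^{-6}$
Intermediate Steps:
$P{\left(m,k \right)} = 0$
$t{\left(D,K \right)} = - 7 \sqrt{D^{2} + K^{2}}$
$\frac{1}{-938830 + t{\left(616,P{\left(Y,-11 \right)} \right)}} = \frac{1}{-938830 - 7 \sqrt{616^{2} + 0^{2}}} = \frac{1}{-938830 - 7 \sqrt{379456 + 0}} = \frac{1}{-938830 - 7 \sqrt{379456}} = \frac{1}{-938830 - 4312} = \frac{1}{-943142} = - \frac{1}{943142}$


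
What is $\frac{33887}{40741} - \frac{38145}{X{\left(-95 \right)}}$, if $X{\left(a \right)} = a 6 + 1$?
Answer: $\frac{1573347148}{23181629} \approx 67.87$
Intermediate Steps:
$X{\left(a \right)} = 1 + 6 a$ ($X{\left(a \right)} = 6 a + 1 = 1 + 6 a$)
$\frac{33887}{40741} - \frac{38145}{X{\left(-95 \right)}} = \frac{33887}{40741} - \frac{38145}{1 + 6 \left(-95\right)} = 33887 \cdot \frac{1}{40741} - \frac{38145}{1 - 570} = \frac{33887}{40741} - \frac{38145}{-569} = \frac{33887}{40741} - - \frac{38145}{569} = \frac{33887}{40741} + \frac{38145}{569} = \frac{1573347148}{23181629}$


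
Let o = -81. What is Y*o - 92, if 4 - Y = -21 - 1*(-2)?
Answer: -1955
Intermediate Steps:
Y = 23 (Y = 4 - (-21 - 1*(-2)) = 4 - (-21 + 2) = 4 - 1*(-19) = 4 + 19 = 23)
Y*o - 92 = 23*(-81) - 92 = -1863 - 92 = -1955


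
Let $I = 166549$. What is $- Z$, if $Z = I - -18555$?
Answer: $-185104$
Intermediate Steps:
$Z = 185104$ ($Z = 166549 - -18555 = 166549 + 18555 = 185104$)
$- Z = \left(-1\right) 185104 = -185104$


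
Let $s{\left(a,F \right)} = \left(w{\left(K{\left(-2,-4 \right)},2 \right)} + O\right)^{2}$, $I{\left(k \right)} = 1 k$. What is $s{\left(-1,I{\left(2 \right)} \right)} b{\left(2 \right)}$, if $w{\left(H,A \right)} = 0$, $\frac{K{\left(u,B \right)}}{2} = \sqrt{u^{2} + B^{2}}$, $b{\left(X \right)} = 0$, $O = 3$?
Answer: $0$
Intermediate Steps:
$K{\left(u,B \right)} = 2 \sqrt{B^{2} + u^{2}}$ ($K{\left(u,B \right)} = 2 \sqrt{u^{2} + B^{2}} = 2 \sqrt{B^{2} + u^{2}}$)
$I{\left(k \right)} = k$
$s{\left(a,F \right)} = 9$ ($s{\left(a,F \right)} = \left(0 + 3\right)^{2} = 3^{2} = 9$)
$s{\left(-1,I{\left(2 \right)} \right)} b{\left(2 \right)} = 9 \cdot 0 = 0$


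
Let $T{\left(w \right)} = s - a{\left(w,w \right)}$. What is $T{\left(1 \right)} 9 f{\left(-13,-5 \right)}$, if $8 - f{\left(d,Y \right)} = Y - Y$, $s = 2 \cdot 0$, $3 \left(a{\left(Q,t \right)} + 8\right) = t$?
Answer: $552$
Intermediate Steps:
$a{\left(Q,t \right)} = -8 + \frac{t}{3}$
$s = 0$
$f{\left(d,Y \right)} = 8$ ($f{\left(d,Y \right)} = 8 - \left(Y - Y\right) = 8 - 0 = 8 + 0 = 8$)
$T{\left(w \right)} = 8 - \frac{w}{3}$ ($T{\left(w \right)} = 0 - \left(-8 + \frac{w}{3}\right) = 8 - \frac{w}{3}$)
$T{\left(1 \right)} 9 f{\left(-13,-5 \right)} = \left(8 - \frac{1}{3}\right) 9 \cdot 8 = \frac{23}{3} \cdot 9 \cdot 8 = 69 \cdot 8 = 552$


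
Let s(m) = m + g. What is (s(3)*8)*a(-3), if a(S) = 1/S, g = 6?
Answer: -24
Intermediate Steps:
s(m) = 6 + m (s(m) = m + 6 = 6 + m)
(s(3)*8)*a(-3) = ((6 + 3)*8)/(-3) = (9*8)*(-1/3) = 72*(-1/3) = -24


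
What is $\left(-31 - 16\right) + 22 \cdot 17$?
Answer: $327$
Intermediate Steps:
$\left(-31 - 16\right) + 22 \cdot 17 = \left(-31 - 16\right) + 374 = -47 + 374 = 327$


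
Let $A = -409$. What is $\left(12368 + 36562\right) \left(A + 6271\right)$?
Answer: $286827660$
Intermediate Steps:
$\left(12368 + 36562\right) \left(A + 6271\right) = \left(12368 + 36562\right) \left(-409 + 6271\right) = 48930 \cdot 5862 = 286827660$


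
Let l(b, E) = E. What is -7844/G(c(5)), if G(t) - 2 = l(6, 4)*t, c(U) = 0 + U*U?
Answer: -3922/51 ≈ -76.902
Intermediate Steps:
c(U) = U² (c(U) = 0 + U² = U²)
G(t) = 2 + 4*t
-7844/G(c(5)) = -7844/(2 + 4*5²) = -7844/(2 + 4*25) = -7844/(2 + 100) = -7844/102 = -7844*1/102 = -3922/51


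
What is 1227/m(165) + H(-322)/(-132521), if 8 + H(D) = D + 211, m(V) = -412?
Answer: -162554239/54598652 ≈ -2.9773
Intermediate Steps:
H(D) = 203 + D (H(D) = -8 + (D + 211) = -8 + (211 + D) = 203 + D)
1227/m(165) + H(-322)/(-132521) = 1227/(-412) + (203 - 322)/(-132521) = 1227*(-1/412) - 119*(-1/132521) = -1227/412 + 119/132521 = -162554239/54598652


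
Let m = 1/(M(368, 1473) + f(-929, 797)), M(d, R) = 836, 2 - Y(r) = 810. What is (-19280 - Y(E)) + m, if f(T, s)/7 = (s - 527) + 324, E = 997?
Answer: -92249167/4994 ≈ -18472.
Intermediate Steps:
Y(r) = -808 (Y(r) = 2 - 1*810 = 2 - 810 = -808)
f(T, s) = -1421 + 7*s (f(T, s) = 7*((s - 527) + 324) = 7*((-527 + s) + 324) = 7*(-203 + s) = -1421 + 7*s)
m = 1/4994 (m = 1/(836 + (-1421 + 7*797)) = 1/(836 + (-1421 + 5579)) = 1/(836 + 4158) = 1/4994 ≈ 0.00020024)
(-19280 - Y(E)) + m = (-19280 - 1*(-808)) + 1/4994 = (-19280 + 808) + 1/4994 = -18472 + 1/4994 = -92249167/4994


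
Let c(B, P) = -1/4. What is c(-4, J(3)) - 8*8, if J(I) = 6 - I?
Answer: -257/4 ≈ -64.250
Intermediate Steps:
c(B, P) = -¼ (c(B, P) = -1*¼ = -¼)
c(-4, J(3)) - 8*8 = -¼ - 8*8 = -¼ - 64 = -257/4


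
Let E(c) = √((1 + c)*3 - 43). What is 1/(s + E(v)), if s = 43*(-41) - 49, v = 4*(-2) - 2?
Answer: -906/1641707 - I*√70/3283414 ≈ -0.00055186 - 2.5481e-6*I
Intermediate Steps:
v = -10 (v = -8 - 2 = -10)
E(c) = √(-40 + 3*c) (E(c) = √((3 + 3*c) - 43) = √(-40 + 3*c))
s = -1812 (s = -1763 - 49 = -1812)
1/(s + E(v)) = 1/(-1812 + √(-40 + 3*(-10))) = 1/(-1812 + √(-40 - 30)) = 1/(-1812 + √(-70)) = 1/(-1812 + I*√70)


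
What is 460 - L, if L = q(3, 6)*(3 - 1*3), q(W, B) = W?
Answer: 460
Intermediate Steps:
L = 0 (L = 3*(3 - 1*3) = 3*(3 - 3) = 3*0 = 0)
460 - L = 460 - 1*0 = 460 + 0 = 460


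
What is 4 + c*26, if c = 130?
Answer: 3384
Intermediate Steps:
4 + c*26 = 4 + 130*26 = 4 + 3380 = 3384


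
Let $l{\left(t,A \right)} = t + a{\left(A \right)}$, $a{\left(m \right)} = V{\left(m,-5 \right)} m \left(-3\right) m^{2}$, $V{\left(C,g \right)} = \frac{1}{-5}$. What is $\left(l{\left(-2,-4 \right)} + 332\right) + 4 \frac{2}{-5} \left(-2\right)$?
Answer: $\frac{1474}{5} \approx 294.8$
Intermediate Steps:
$V{\left(C,g \right)} = - \frac{1}{5}$
$a{\left(m \right)} = \frac{3 m^{3}}{5}$ ($a{\left(m \right)} = - \frac{m}{5} \left(-3\right) m^{2} = \frac{3 m}{5} m^{2} = \frac{3 m^{3}}{5}$)
$l{\left(t,A \right)} = t + \frac{3 A^{3}}{5}$
$\left(l{\left(-2,-4 \right)} + 332\right) + 4 \frac{2}{-5} \left(-2\right) = \left(\left(-2 + \frac{3 \left(-4\right)^{3}}{5}\right) + 332\right) + 4 \frac{2}{-5} \left(-2\right) = \left(\left(-2 + \frac{3}{5} \left(-64\right)\right) + 332\right) + 4 \cdot 2 \left(- \frac{1}{5}\right) \left(-2\right) = \left(\left(-2 - \frac{192}{5}\right) + 332\right) + 4 \left(- \frac{2}{5}\right) \left(-2\right) = \left(- \frac{202}{5} + 332\right) - - \frac{16}{5} = \frac{1458}{5} + \frac{16}{5} = \frac{1474}{5}$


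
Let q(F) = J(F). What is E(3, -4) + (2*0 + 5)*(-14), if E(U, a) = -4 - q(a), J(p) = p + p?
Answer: -66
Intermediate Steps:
J(p) = 2*p
q(F) = 2*F
E(U, a) = -4 - 2*a
E(3, -4) + (2*0 + 5)*(-14) = (-4 - 2*(-4)) + (2*0 + 5)*(-14) = (-4 + 8) + (0 + 5)*(-14) = 4 + 5*(-14) = 4 - 70 = -66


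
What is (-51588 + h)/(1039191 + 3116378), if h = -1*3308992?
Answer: -3360580/4155569 ≈ -0.80869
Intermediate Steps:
h = -3308992
(-51588 + h)/(1039191 + 3116378) = (-51588 - 3308992)/(1039191 + 3116378) = -3360580/4155569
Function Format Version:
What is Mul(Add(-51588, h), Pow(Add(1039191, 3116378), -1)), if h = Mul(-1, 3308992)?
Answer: Rational(-3360580, 4155569) ≈ -0.80869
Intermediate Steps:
h = -3308992
Mul(Add(-51588, h), Pow(Add(1039191, 3116378), -1)) = Mul(Add(-51588, -3308992), Pow(Add(1039191, 3116378), -1)) = Mul(-3360580, Pow(4155569, -1)) = Mul(-3360580, Rational(1, 4155569)) = Rational(-3360580, 4155569)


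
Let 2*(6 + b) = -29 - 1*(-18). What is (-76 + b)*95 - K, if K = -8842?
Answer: 1059/2 ≈ 529.50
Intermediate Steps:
b = -23/2 (b = -6 + (-29 - 1*(-18))/2 = -6 + (-29 + 18)/2 = -6 + (1/2)*(-11) = -6 - 11/2 = -23/2 ≈ -11.500)
(-76 + b)*95 - K = (-76 - 23/2)*95 - 1*(-8842) = -175/2*95 + 8842 = -16625/2 + 8842 = 1059/2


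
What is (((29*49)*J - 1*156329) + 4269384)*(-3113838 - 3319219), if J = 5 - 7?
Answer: -26441234511141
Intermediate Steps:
J = -2
(((29*49)*J - 1*156329) + 4269384)*(-3113838 - 3319219) = (((29*49)*(-2) - 1*156329) + 4269384)*(-3113838 - 3319219) = ((1421*(-2) - 156329) + 4269384)*(-6433057) = ((-2842 - 156329) + 4269384)*(-6433057) = (-159171 + 4269384)*(-6433057) = 4110213*(-6433057) = -26441234511141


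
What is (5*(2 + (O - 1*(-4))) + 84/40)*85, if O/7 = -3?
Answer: -12393/2 ≈ -6196.5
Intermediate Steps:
O = -21 (O = 7*(-3) = -21)
(5*(2 + (O - 1*(-4))) + 84/40)*85 = (5*(2 + (-21 - 1*(-4))) + 84/40)*85 = (5*(2 + (-21 + 4)) + 84*(1/40))*85 = (5*(2 - 17) + 21/10)*85 = (5*(-15) + 21/10)*85 = (-75 + 21/10)*85 = -729/10*85 = -12393/2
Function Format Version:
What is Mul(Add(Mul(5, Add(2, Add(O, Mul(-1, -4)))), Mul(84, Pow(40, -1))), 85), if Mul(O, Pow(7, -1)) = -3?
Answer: Rational(-12393, 2) ≈ -6196.5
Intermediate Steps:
O = -21 (O = Mul(7, -3) = -21)
Mul(Add(Mul(5, Add(2, Add(O, Mul(-1, -4)))), Mul(84, Pow(40, -1))), 85) = Mul(Add(Mul(5, Add(2, Add(-21, Mul(-1, -4)))), Mul(84, Pow(40, -1))), 85) = Mul(Add(Mul(5, Add(2, Add(-21, 4))), Mul(84, Rational(1, 40))), 85) = Mul(Add(Mul(5, Add(2, -17)), Rational(21, 10)), 85) = Mul(Add(Mul(5, -15), Rational(21, 10)), 85) = Mul(Add(-75, Rational(21, 10)), 85) = Mul(Rational(-729, 10), 85) = Rational(-12393, 2)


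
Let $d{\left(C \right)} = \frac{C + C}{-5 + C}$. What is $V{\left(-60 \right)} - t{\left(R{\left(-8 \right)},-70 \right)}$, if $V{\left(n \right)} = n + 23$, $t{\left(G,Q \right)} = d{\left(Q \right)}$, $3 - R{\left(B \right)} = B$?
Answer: $- \frac{583}{15} \approx -38.867$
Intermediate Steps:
$R{\left(B \right)} = 3 - B$
$d{\left(C \right)} = \frac{2 C}{-5 + C}$
$t{\left(G,Q \right)} = \frac{2 Q}{-5 + Q}$
$V{\left(n \right)} = 23 + n$
$V{\left(-60 \right)} - t{\left(R{\left(-8 \right)},-70 \right)} = \left(23 - 60\right) - 2 \left(-70\right) \frac{1}{-5 - 70} = -37 - 2 \left(-70\right) \frac{1}{-75} = -37 - 2 \left(-70\right) \left(- \frac{1}{75}\right) = -37 - \frac{28}{15} = - \frac{583}{15}$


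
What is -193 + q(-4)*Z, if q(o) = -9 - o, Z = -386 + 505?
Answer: -788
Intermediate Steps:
Z = 119
-193 + q(-4)*Z = -193 + (-9 - 1*(-4))*119 = -193 + (-9 + 4)*119 = -193 - 5*119 = -193 - 595 = -788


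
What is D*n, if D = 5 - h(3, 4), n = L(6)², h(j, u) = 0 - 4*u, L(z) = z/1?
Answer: 756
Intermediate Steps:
L(z) = z (L(z) = z*1 = z)
h(j, u) = -4*u
n = 36 (n = 6² = 36)
D = 21 (D = 5 - (-4)*4 = 5 - 1*(-16) = 5 + 16 = 21)
D*n = 21*36 = 756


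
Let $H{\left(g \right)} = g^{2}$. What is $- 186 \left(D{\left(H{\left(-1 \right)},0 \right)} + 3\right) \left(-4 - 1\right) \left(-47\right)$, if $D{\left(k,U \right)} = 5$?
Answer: $-349680$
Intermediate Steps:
$- 186 \left(D{\left(H{\left(-1 \right)},0 \right)} + 3\right) \left(-4 - 1\right) \left(-47\right) = - 186 \left(5 + 3\right) \left(-4 - 1\right) \left(-47\right) = - 186 \cdot 8 \left(-5\right) \left(-47\right) = \left(-186\right) \left(-40\right) \left(-47\right) = 7440 \left(-47\right) = -349680$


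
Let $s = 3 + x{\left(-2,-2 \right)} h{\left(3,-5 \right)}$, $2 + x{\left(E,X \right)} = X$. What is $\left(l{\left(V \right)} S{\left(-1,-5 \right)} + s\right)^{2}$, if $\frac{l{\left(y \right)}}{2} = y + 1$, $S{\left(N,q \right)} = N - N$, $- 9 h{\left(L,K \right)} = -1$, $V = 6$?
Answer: $\frac{529}{81} \approx 6.5309$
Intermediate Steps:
$h{\left(L,K \right)} = \frac{1}{9}$ ($h{\left(L,K \right)} = \left(- \frac{1}{9}\right) \left(-1\right) = \frac{1}{9}$)
$x{\left(E,X \right)} = -2 + X$
$S{\left(N,q \right)} = 0$
$l{\left(y \right)} = 2 + 2 y$ ($l{\left(y \right)} = 2 \left(y + 1\right) = 2 \left(1 + y\right) = 2 + 2 y$)
$s = \frac{23}{9}$ ($s = 3 + \left(-2 - 2\right) \frac{1}{9} = 3 - \frac{4}{9} = \frac{23}{9} \approx 2.5556$)
$\left(l{\left(V \right)} S{\left(-1,-5 \right)} + s\right)^{2} = \left(\left(2 + 2 \cdot 6\right) 0 + \frac{23}{9}\right)^{2} = \left(\left(2 + 12\right) 0 + \frac{23}{9}\right)^{2} = \left(14 \cdot 0 + \frac{23}{9}\right)^{2} = \left(0 + \frac{23}{9}\right)^{2} = \left(\frac{23}{9}\right)^{2} = \frac{529}{81}$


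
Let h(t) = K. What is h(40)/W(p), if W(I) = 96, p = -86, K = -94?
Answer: -47/48 ≈ -0.97917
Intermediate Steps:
h(t) = -94
h(40)/W(p) = -94/96 = -94*1/96 = -47/48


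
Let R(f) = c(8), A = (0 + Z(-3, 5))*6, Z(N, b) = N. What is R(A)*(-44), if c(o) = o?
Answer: -352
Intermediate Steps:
A = -18 (A = (0 - 3)*6 = -3*6 = -18)
R(f) = 8
R(A)*(-44) = 8*(-44) = -352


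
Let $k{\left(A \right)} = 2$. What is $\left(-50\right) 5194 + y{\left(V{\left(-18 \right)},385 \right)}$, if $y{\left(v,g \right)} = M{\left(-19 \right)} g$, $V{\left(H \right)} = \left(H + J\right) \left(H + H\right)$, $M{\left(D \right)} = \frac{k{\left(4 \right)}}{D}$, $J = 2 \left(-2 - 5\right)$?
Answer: $- \frac{4935070}{19} \approx -2.5974 \cdot 10^{5}$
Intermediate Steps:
$J = -14$ ($J = 2 \left(-7\right) = -14$)
$M{\left(D \right)} = \frac{2}{D}$
$V{\left(H \right)} = 2 H \left(-14 + H\right)$ ($V{\left(H \right)} = \left(H - 14\right) \left(H + H\right) = \left(-14 + H\right) 2 H = 2 H \left(-14 + H\right)$)
$y{\left(v,g \right)} = - \frac{2 g}{19}$ ($y{\left(v,g \right)} = \frac{2}{-19} g = 2 \left(- \frac{1}{19}\right) g = - \frac{2 g}{19}$)
$\left(-50\right) 5194 + y{\left(V{\left(-18 \right)},385 \right)} = \left(-50\right) 5194 - \frac{770}{19} = -259700 - \frac{770}{19} = - \frac{4935070}{19}$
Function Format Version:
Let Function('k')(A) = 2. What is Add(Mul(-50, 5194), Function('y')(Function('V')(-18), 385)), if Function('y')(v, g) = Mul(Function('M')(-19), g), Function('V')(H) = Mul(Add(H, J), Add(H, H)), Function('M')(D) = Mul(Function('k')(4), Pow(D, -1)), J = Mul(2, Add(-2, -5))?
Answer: Rational(-4935070, 19) ≈ -2.5974e+5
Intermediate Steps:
J = -14 (J = Mul(2, -7) = -14)
Function('M')(D) = Mul(2, Pow(D, -1))
Function('V')(H) = Mul(2, H, Add(-14, H)) (Function('V')(H) = Mul(Add(H, -14), Add(H, H)) = Mul(Add(-14, H), Mul(2, H)) = Mul(2, H, Add(-14, H)))
Function('y')(v, g) = Mul(Rational(-2, 19), g) (Function('y')(v, g) = Mul(Mul(2, Pow(-19, -1)), g) = Mul(Mul(2, Rational(-1, 19)), g) = Mul(Rational(-2, 19), g))
Add(Mul(-50, 5194), Function('y')(Function('V')(-18), 385)) = Add(Mul(-50, 5194), Mul(Rational(-2, 19), 385)) = Add(-259700, Rational(-770, 19)) = Rational(-4935070, 19)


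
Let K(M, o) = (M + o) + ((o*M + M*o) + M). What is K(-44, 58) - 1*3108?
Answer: -8242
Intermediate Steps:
K(M, o) = o + 2*M + 2*M*o (K(M, o) = (M + o) + ((M*o + M*o) + M) = (M + o) + (2*M*o + M) = (M + o) + (M + 2*M*o) = o + 2*M + 2*M*o)
K(-44, 58) - 1*3108 = (58 + 2*(-44) + 2*(-44)*58) - 1*3108 = (58 - 88 - 5104) - 3108 = -5134 - 3108 = -8242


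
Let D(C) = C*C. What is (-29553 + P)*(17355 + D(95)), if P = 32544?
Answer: 78902580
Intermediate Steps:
D(C) = C²
(-29553 + P)*(17355 + D(95)) = (-29553 + 32544)*(17355 + 95²) = 2991*(17355 + 9025) = 2991*26380 = 78902580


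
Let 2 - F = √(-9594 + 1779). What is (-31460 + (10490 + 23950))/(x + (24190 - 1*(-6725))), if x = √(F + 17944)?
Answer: 2980/(30915 + √(17946 - I*√7815)) ≈ 0.095977 + 1.0199e-6*I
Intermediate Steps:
F = 2 - I*√7815 (F = 2 - √(-9594 + 1779) = 2 - √(-7815) = 2 - I*√7815 ≈ 2.0 - 88.402*I)
x = √(17946 - I*√7815) (x = √((2 - I*√7815) + 17944) = √(17946 - I*√7815) ≈ 133.96 - 0.33*I)
(-31460 + (10490 + 23950))/(x + (24190 - 1*(-6725))) = (-31460 + (10490 + 23950))/(√(17946 - I*√7815) + (24190 - 1*(-6725))) = (-31460 + 34440)/(√(17946 - I*√7815) + (24190 + 6725)) = 2980/(√(17946 - I*√7815) + 30915) = 2980/(30915 + √(17946 - I*√7815))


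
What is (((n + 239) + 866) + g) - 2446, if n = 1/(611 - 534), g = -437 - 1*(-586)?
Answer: -91783/77 ≈ -1192.0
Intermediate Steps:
g = 149 (g = -437 + 586 = 149)
n = 1/77 ≈ 0.012987
(((n + 239) + 866) + g) - 2446 = (((1/77 + 239) + 866) + 149) - 2446 = ((18404/77 + 866) + 149) - 2446 = (85086/77 + 149) - 2446 = 96559/77 - 2446 = -91783/77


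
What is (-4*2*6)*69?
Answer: -3312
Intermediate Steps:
(-4*2*6)*69 = -8*6*69 = -48*69 = -3312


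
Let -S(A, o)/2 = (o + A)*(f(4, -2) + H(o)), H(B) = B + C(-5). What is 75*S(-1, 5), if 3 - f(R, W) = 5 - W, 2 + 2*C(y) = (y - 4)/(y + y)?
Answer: -270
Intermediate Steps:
C(y) = -1 + (-4 + y)/(4*y) (C(y) = -1 + ((y - 4)/(y + y))/2 = -1 + ((-4 + y)/((2*y)))/2 = -1 + ((-4 + y)*(1/(2*y)))/2 = -1 + ((-4 + y)/(2*y))/2 = -1 + (-4 + y)/(4*y))
f(R, W) = -2 + W (f(R, W) = 3 - (5 - W) = 3 + (-5 + W) = -2 + W)
H(B) = -11/20 + B (H(B) = B + (-¾ - 1/(-5)) = B + (-¾ - 1*(-⅕)) = B + (-¾ + ⅕) = B - 11/20 = -11/20 + B)
S(A, o) = -2*(-91/20 + o)*(A + o) (S(A, o) = -2*(o + A)*((-2 - 2) + (-11/20 + o)) = -2*(A + o)*(-4 + (-11/20 + o)) = -2*(A + o)*(-91/20 + o) = -2*(-91/20 + o)*(A + o))
75*S(-1, 5) = 75*(-2*5² + (91/10)*(-1) + (91/10)*5 - 2*(-1)*5) = 75*(-2*25 - 91/10 + 91/2 + 10) = 75*(-50 - 91/10 + 91/2 + 10) = 75*(-18/5) = -270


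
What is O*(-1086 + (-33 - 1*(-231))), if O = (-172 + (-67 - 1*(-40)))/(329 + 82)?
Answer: 58904/137 ≈ 429.96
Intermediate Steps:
O = -199/411 (O = (-172 + (-67 + 40))/411 = (-172 - 27)*(1/411) = -199*1/411 = -199/411 ≈ -0.48418)
O*(-1086 + (-33 - 1*(-231))) = -199*(-1086 + (-33 - 1*(-231)))/411 = -199*(-1086 + (-33 + 231))/411 = -199*(-1086 + 198)/411 = -199/411*(-888) = 58904/137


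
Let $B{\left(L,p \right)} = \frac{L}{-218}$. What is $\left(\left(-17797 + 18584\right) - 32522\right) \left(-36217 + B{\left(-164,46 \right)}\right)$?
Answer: $\frac{125276165685}{109} \approx 1.1493 \cdot 10^{9}$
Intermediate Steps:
$B{\left(L,p \right)} = - \frac{L}{218}$ ($B{\left(L,p \right)} = L \left(- \frac{1}{218}\right) = - \frac{L}{218}$)
$\left(\left(-17797 + 18584\right) - 32522\right) \left(-36217 + B{\left(-164,46 \right)}\right) = \left(\left(-17797 + 18584\right) - 32522\right) \left(-36217 - - \frac{82}{109}\right) = \left(787 - 32522\right) \left(-36217 + \frac{82}{109}\right) = \left(-31735\right) \left(- \frac{3947571}{109}\right) = \frac{125276165685}{109}$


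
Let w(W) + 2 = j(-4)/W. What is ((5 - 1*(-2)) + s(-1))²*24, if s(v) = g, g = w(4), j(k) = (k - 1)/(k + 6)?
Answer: 3675/8 ≈ 459.38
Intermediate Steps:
j(k) = (-1 + k)/(6 + k)
w(W) = -2 - 5/(2*W) (w(W) = -2 + ((-1 - 4)/(6 - 4))/W = -2 + (-5/2)/W = -2 + ((½)*(-5))/W = -2 - 5/(2*W))
g = -21/8 (g = -2 - 5/2/4 = -2 - 5/2*¼ = -2 - 5/8 = -21/8 ≈ -2.6250)
s(v) = -21/8
((5 - 1*(-2)) + s(-1))²*24 = ((5 - 1*(-2)) - 21/8)²*24 = ((5 + 2) - 21/8)²*24 = (7 - 21/8)²*24 = (35/8)²*24 = (1225/64)*24 = 3675/8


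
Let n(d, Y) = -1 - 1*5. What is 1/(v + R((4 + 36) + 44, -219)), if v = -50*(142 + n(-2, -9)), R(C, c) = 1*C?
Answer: -1/6716 ≈ -0.00014890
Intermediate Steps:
n(d, Y) = -6 (n(d, Y) = -1 - 5 = -6)
R(C, c) = C
v = -6800 (v = -50*(142 - 6) = -50*136 = -6800)
1/(v + R((4 + 36) + 44, -219)) = 1/(-6800 + ((4 + 36) + 44)) = 1/(-6800 + (40 + 44)) = 1/(-6800 + 84) = 1/(-6716) = -1/6716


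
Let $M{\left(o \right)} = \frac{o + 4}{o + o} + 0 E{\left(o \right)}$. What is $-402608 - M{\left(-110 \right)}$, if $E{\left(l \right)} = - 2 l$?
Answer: $- \frac{44286933}{110} \approx -4.0261 \cdot 10^{5}$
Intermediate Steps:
$M{\left(o \right)} = \frac{4 + o}{2 o}$ ($M{\left(o \right)} = \frac{o + 4}{o + o} + 0 \left(- 2 o\right) = \frac{4 + o}{2 o} + 0 = \frac{4 + o}{2 o}$)
$-402608 - M{\left(-110 \right)} = -402608 - \frac{4 - 110}{2 \left(-110\right)} = -402608 - \frac{1}{2} \left(- \frac{1}{110}\right) \left(-106\right) = -402608 - \frac{53}{110} = - \frac{44286933}{110}$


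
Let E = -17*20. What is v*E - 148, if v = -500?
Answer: 169852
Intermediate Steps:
E = -340
v*E - 148 = -500*(-340) - 148 = 170000 - 148 = 169852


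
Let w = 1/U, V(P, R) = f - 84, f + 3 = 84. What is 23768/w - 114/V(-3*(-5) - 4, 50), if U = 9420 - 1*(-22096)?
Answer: 749072326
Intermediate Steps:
f = 81 (f = -3 + 84 = 81)
V(P, R) = -3 (V(P, R) = 81 - 84 = -3)
U = 31516 (U = 9420 + 22096 = 31516)
w = 1/31516 ≈ 3.1730e-5
23768/w - 114/V(-3*(-5) - 4, 50) = 23768/(1/31516) - 114/(-3) = 23768*31516 - 114*(-⅓) = 749072288 + 38 = 749072326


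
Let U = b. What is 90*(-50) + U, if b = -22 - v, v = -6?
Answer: -4516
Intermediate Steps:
b = -16 (b = -22 - 1*(-6) = -22 + 6 = -16)
U = -16
90*(-50) + U = 90*(-50) - 16 = -4500 - 16 = -4516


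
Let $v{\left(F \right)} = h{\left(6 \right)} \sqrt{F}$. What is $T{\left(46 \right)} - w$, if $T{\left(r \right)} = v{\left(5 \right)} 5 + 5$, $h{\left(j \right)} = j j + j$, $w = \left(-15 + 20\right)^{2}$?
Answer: $-20 + 210 \sqrt{5} \approx 449.57$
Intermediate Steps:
$w = 25$ ($w = 5^{2} = 25$)
$h{\left(j \right)} = j + j^{2}$ ($h{\left(j \right)} = j^{2} + j = j + j^{2}$)
$v{\left(F \right)} = 42 \sqrt{F}$ ($v{\left(F \right)} = 6 \left(1 + 6\right) \sqrt{F} = 6 \cdot 7 \sqrt{F} = 42 \sqrt{F}$)
$T{\left(r \right)} = 5 + 210 \sqrt{5}$ ($T{\left(r \right)} = 42 \sqrt{5} \cdot 5 + 5 = 210 \sqrt{5} + 5 = 5 + 210 \sqrt{5}$)
$T{\left(46 \right)} - w = \left(5 + 210 \sqrt{5}\right) - 25 = -20 + 210 \sqrt{5}$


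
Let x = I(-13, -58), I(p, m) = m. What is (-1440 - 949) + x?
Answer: -2447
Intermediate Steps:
x = -58
(-1440 - 949) + x = (-1440 - 949) - 58 = -2389 - 58 = -2447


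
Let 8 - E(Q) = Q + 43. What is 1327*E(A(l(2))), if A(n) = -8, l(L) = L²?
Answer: -35829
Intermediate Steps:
E(Q) = -35 - Q (E(Q) = 8 - (Q + 43) = 8 - (43 + Q) = 8 + (-43 - Q) = -35 - Q)
1327*E(A(l(2))) = 1327*(-35 - 1*(-8)) = 1327*(-35 + 8) = 1327*(-27) = -35829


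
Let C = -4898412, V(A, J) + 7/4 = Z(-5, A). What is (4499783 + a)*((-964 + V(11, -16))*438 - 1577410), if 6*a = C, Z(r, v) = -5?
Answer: -14752666531057/2 ≈ -7.3763e+12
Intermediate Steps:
V(A, J) = -27/4 (V(A, J) = -7/4 - 5 = -27/4)
a = -816402 (a = (⅙)*(-4898412) = -816402)
(4499783 + a)*((-964 + V(11, -16))*438 - 1577410) = (4499783 - 816402)*((-964 - 27/4)*438 - 1577410) = 3683381*(-3883/4*438 - 1577410) = 3683381*(-850377/2 - 1577410) = 3683381*(-4005197/2) = -14752666531057/2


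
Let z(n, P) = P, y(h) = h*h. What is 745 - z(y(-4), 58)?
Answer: 687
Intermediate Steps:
y(h) = h²
745 - z(y(-4), 58) = 745 - 1*58 = 745 - 58 = 687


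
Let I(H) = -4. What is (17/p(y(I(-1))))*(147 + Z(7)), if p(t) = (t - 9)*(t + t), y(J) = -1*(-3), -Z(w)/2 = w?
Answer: -2261/36 ≈ -62.806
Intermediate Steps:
Z(w) = -2*w
y(J) = 3
p(t) = 2*t*(-9 + t) (p(t) = (-9 + t)*(2*t) = 2*t*(-9 + t))
(17/p(y(I(-1))))*(147 + Z(7)) = (17/((2*3*(-9 + 3))))*(147 - 2*7) = (17/((2*3*(-6))))*(147 - 14) = (17/(-36))*133 = (17*(-1/36))*133 = -17/36*133 = -2261/36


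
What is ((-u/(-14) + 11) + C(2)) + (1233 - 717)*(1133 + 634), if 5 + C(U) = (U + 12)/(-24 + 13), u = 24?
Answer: 70206940/77 ≈ 9.1178e+5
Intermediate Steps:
C(U) = -67/11 - U/11 (C(U) = -5 + (U + 12)/(-24 + 13) = -5 + (12 + U)/(-11) = -5 + (12 + U)*(-1/11) = -5 + (-12/11 - U/11) = -67/11 - U/11)
((-u/(-14) + 11) + C(2)) + (1233 - 717)*(1133 + 634) = ((-24/(-14) + 11) + (-67/11 - 1/11*2)) + (1233 - 717)*(1133 + 634) = ((-24*(-1)/14 + 11) + (-67/11 - 2/11)) + 516*1767 = ((-1*(-12/7) + 11) - 69/11) + 911772 = ((12/7 + 11) - 69/11) + 911772 = (89/7 - 69/11) + 911772 = 496/77 + 911772 = 70206940/77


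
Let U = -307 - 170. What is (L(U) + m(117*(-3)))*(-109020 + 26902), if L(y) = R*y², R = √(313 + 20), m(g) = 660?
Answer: -54197880 - 56052679266*√37 ≈ -3.4101e+11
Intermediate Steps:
U = -477
R = 3*√37 (R = √333 = 3*√37 ≈ 18.248)
L(y) = 3*√37*y² (L(y) = (3*√37)*y² = 3*√37*y²)
(L(U) + m(117*(-3)))*(-109020 + 26902) = (3*√37*(-477)² + 660)*(-109020 + 26902) = (3*√37*227529 + 660)*(-82118) = (682587*√37 + 660)*(-82118) = (660 + 682587*√37)*(-82118) = -54197880 - 56052679266*√37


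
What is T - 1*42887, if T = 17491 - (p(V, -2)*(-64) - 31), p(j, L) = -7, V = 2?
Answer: -25813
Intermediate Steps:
T = 17074 (T = 17491 - (-7*(-64) - 31) = 17491 - (448 - 31) = 17491 - 1*417 = 17491 - 417 = 17074)
T - 1*42887 = 17074 - 1*42887 = 17074 - 42887 = -25813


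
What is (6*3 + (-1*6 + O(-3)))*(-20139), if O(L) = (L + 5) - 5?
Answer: -181251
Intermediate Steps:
O(L) = L (O(L) = (5 + L) - 5 = L)
(6*3 + (-1*6 + O(-3)))*(-20139) = (6*3 + (-1*6 - 3))*(-20139) = (18 + (-6 - 3))*(-20139) = (18 - 9)*(-20139) = 9*(-20139) = -181251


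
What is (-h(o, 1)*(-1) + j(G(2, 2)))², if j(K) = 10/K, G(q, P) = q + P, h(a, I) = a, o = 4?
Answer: 169/4 ≈ 42.250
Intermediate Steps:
G(q, P) = P + q
(-h(o, 1)*(-1) + j(G(2, 2)))² = (-1*4*(-1) + 10/(2 + 2))² = (-4*(-1) + 10/4)² = (4 + 10*(¼))² = (4 + 5/2)² = (13/2)² = 169/4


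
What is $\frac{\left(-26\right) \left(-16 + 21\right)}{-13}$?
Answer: $10$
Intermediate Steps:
$\frac{\left(-26\right) \left(-16 + 21\right)}{-13} = \left(-26\right) 5 \left(- \frac{1}{13}\right) = \left(-130\right) \left(- \frac{1}{13}\right) = 10$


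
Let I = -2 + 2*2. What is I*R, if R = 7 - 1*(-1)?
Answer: 16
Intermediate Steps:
I = 2 (I = -2 + 4 = 2)
R = 8 (R = 7 + 1 = 8)
I*R = 2*8 = 16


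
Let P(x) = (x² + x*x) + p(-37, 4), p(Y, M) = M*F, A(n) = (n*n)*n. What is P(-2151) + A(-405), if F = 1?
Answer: -57176519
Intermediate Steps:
A(n) = n³ (A(n) = n²*n = n³)
p(Y, M) = M (p(Y, M) = M*1 = M)
P(x) = 4 + 2*x² (P(x) = (x² + x*x) + 4 = (x² + x²) + 4 = 2*x² + 4 = 4 + 2*x²)
P(-2151) + A(-405) = (4 + 2*(-2151)²) + (-405)³ = (4 + 2*4626801) - 66430125 = (4 + 9253602) - 66430125 = 9253606 - 66430125 = -57176519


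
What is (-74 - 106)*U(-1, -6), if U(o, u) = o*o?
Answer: -180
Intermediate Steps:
U(o, u) = o**2
(-74 - 106)*U(-1, -6) = (-74 - 106)*(-1)**2 = -180*1 = -180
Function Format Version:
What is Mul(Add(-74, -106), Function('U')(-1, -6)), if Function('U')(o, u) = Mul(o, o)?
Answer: -180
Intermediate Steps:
Function('U')(o, u) = Pow(o, 2)
Mul(Add(-74, -106), Function('U')(-1, -6)) = Mul(Add(-74, -106), Pow(-1, 2)) = Mul(-180, 1) = -180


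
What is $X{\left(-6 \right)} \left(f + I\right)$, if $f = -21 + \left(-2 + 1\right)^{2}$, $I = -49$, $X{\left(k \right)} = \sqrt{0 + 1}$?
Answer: $-69$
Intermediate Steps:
$X{\left(k \right)} = 1$ ($X{\left(k \right)} = \sqrt{1} = 1$)
$f = -20$ ($f = -21 + \left(-1\right)^{2} = -21 + 1 = -20$)
$X{\left(-6 \right)} \left(f + I\right) = 1 \left(-20 - 49\right) = 1 \left(-69\right) = -69$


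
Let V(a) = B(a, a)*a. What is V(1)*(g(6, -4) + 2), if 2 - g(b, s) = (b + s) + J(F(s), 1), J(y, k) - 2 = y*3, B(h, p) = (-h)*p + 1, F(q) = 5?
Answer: 0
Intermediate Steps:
B(h, p) = 1 - h*p (B(h, p) = -h*p + 1 = 1 - h*p)
V(a) = a*(1 - a²) (V(a) = (1 - a*a)*a = (1 - a²)*a = a*(1 - a²))
J(y, k) = 2 + 3*y (J(y, k) = 2 + y*3 = 2 + 3*y)
g(b, s) = -15 - b - s (g(b, s) = 2 - ((b + s) + (2 + 3*5)) = 2 - ((b + s) + (2 + 15)) = 2 - ((b + s) + 17) = 2 - (17 + b + s) = 2 + (-17 - b - s) = -15 - b - s)
V(1)*(g(6, -4) + 2) = (1 - 1*1³)*((-15 - 1*6 - 1*(-4)) + 2) = (1 - 1*1)*((-15 - 6 + 4) + 2) = (1 - 1)*(-17 + 2) = 0*(-15) = 0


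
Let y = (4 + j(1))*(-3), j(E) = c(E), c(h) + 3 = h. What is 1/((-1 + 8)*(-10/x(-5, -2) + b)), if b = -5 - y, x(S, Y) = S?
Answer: 1/21 ≈ 0.047619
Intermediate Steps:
c(h) = -3 + h
j(E) = -3 + E
y = -6 (y = (4 + (-3 + 1))*(-3) = (4 - 2)*(-3) = 2*(-3) = -6)
b = 1 (b = -5 - 1*(-6) = -5 + 6 = 1)
1/((-1 + 8)*(-10/x(-5, -2) + b)) = 1/((-1 + 8)*(-10/(-5) + 1)) = 1/(7*(-10*(-⅕) + 1)) = 1/(7*(2 + 1)) = 1/(7*3) = 1/21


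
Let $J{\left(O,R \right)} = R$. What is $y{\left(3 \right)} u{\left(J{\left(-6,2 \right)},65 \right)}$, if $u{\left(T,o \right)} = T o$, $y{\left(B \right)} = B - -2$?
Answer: $650$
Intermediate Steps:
$y{\left(B \right)} = 2 + B$ ($y{\left(B \right)} = B + 2 = 2 + B$)
$y{\left(3 \right)} u{\left(J{\left(-6,2 \right)},65 \right)} = \left(2 + 3\right) 2 \cdot 65 = 5 \cdot 130 = 650$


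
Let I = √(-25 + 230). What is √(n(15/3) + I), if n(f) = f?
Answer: √(5 + √205) ≈ 4.3952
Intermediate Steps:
I = √205 ≈ 14.318
√(n(15/3) + I) = √(15/3 + √205) = √(15*(⅓) + √205) = √(5 + √205)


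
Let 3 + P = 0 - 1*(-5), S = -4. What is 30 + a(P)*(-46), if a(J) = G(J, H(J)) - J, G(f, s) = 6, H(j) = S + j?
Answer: -154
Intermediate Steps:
H(j) = -4 + j
P = 2 (P = -3 + (0 - 1*(-5)) = -3 + (0 + 5) = -3 + 5 = 2)
a(J) = 6 - J
30 + a(P)*(-46) = 30 + (6 - 1*2)*(-46) = 30 + (6 - 2)*(-46) = 30 + 4*(-46) = 30 - 184 = -154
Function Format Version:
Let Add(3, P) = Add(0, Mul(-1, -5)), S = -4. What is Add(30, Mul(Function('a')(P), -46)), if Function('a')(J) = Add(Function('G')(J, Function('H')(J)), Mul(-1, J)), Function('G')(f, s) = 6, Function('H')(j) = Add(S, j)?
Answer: -154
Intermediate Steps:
Function('H')(j) = Add(-4, j)
P = 2 (P = Add(-3, Add(0, Mul(-1, -5))) = Add(-3, Add(0, 5)) = Add(-3, 5) = 2)
Function('a')(J) = Add(6, Mul(-1, J))
Add(30, Mul(Function('a')(P), -46)) = Add(30, Mul(Add(6, Mul(-1, 2)), -46)) = Add(30, Mul(Add(6, -2), -46)) = Add(30, Mul(4, -46)) = Add(30, -184) = -154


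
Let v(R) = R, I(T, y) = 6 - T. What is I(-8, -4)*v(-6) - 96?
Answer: -180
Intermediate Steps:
I(-8, -4)*v(-6) - 96 = (6 - 1*(-8))*(-6) - 96 = (6 + 8)*(-6) - 96 = 14*(-6) - 96 = -84 - 96 = -180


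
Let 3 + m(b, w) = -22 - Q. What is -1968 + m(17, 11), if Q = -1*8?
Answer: -1985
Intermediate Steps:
Q = -8
m(b, w) = -17 (m(b, w) = -3 + (-22 - 1*(-8)) = -3 + (-22 + 8) = -3 - 14 = -17)
-1968 + m(17, 11) = -1968 - 17 = -1985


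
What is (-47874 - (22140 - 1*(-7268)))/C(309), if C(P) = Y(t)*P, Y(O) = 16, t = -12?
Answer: -38641/2472 ≈ -15.631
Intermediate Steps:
C(P) = 16*P
(-47874 - (22140 - 1*(-7268)))/C(309) = (-47874 - (22140 - 1*(-7268)))/((16*309)) = (-47874 - (22140 + 7268))/4944 = (-47874 - 1*29408)*(1/4944) = (-47874 - 29408)*(1/4944) = -77282*1/4944 = -38641/2472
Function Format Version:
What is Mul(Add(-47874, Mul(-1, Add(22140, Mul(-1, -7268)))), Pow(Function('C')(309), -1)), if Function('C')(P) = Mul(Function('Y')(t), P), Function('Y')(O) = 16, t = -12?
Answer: Rational(-38641, 2472) ≈ -15.631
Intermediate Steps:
Function('C')(P) = Mul(16, P)
Mul(Add(-47874, Mul(-1, Add(22140, Mul(-1, -7268)))), Pow(Function('C')(309), -1)) = Mul(Add(-47874, Mul(-1, Add(22140, Mul(-1, -7268)))), Pow(Mul(16, 309), -1)) = Mul(Add(-47874, Mul(-1, Add(22140, 7268))), Pow(4944, -1)) = Mul(Add(-47874, Mul(-1, 29408)), Rational(1, 4944)) = Mul(Add(-47874, -29408), Rational(1, 4944)) = Mul(-77282, Rational(1, 4944)) = Rational(-38641, 2472)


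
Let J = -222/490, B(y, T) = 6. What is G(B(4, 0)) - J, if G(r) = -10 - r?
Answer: -3809/245 ≈ -15.547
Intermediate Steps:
J = -111/245 (J = -222*1/490 = -111/245 ≈ -0.45306)
G(B(4, 0)) - J = (-10 - 1*6) - 1*(-111/245) = (-10 - 6) + 111/245 = -16 + 111/245 = -3809/245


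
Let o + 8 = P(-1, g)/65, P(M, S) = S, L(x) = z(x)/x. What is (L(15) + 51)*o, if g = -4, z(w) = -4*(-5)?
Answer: -82268/195 ≈ -421.89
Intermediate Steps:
z(w) = 20
L(x) = 20/x
o = -524/65 (o = -8 - 4/65 = -524/65 ≈ -8.0615)
(L(15) + 51)*o = (20/15 + 51)*(-524/65) = (20*(1/15) + 51)*(-524/65) = (4/3 + 51)*(-524/65) = (157/3)*(-524/65) = -82268/195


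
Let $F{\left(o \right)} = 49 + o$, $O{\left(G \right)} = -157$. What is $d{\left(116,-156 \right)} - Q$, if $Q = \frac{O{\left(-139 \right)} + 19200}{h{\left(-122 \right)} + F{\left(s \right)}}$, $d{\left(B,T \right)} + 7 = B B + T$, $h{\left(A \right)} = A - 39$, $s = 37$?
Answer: $\frac{1016018}{75} \approx 13547.0$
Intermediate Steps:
$h{\left(A \right)} = -39 + A$
$d{\left(B,T \right)} = -7 + T + B^{2}$ ($d{\left(B,T \right)} = -7 + \left(B B + T\right) = -7 + \left(B^{2} + T\right) = -7 + \left(T + B^{2}\right) = -7 + T + B^{2}$)
$Q = - \frac{19043}{75}$ ($Q = \frac{-157 + 19200}{\left(-39 - 122\right) + \left(49 + 37\right)} = \frac{19043}{-161 + 86} = \frac{19043}{-75} = 19043 \left(- \frac{1}{75}\right) = - \frac{19043}{75} \approx -253.91$)
$d{\left(116,-156 \right)} - Q = \left(-7 - 156 + 116^{2}\right) - - \frac{19043}{75} = \left(-7 - 156 + 13456\right) + \frac{19043}{75} = 13293 + \frac{19043}{75} = \frac{1016018}{75}$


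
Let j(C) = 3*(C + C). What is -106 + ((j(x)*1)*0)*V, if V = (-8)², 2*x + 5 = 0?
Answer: -106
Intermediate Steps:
x = -5/2 (x = -5/2 + (½)*0 = -5/2 + 0 = -5/2 ≈ -2.5000)
j(C) = 6*C (j(C) = 3*(2*C) = 6*C)
V = 64
-106 + ((j(x)*1)*0)*V = -106 + (((6*(-5/2))*1)*0)*64 = -106 + (-15*1*0)*64 = -106 - 15*0*64 = -106 + 0*64 = -106 + 0 = -106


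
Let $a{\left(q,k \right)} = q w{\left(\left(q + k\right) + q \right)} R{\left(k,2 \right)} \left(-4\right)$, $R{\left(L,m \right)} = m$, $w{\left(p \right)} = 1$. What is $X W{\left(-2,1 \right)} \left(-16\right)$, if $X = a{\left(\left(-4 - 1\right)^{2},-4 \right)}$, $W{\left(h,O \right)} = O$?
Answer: $3200$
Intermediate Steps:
$a{\left(q,k \right)} = - 8 q$ ($a{\left(q,k \right)} = q 1 \cdot 2 \left(-4\right) = q 2 \left(-4\right) = 2 q \left(-4\right) = - 8 q$)
$X = -200$ ($X = - 8 \left(-4 - 1\right)^{2} = - 8 \left(-5\right)^{2} = \left(-8\right) 25 = -200$)
$X W{\left(-2,1 \right)} \left(-16\right) = \left(-200\right) 1 \left(-16\right) = \left(-200\right) \left(-16\right) = 3200$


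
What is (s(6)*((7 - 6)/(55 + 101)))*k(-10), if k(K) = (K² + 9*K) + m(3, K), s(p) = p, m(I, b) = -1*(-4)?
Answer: 7/13 ≈ 0.53846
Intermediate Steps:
m(I, b) = 4
k(K) = 4 + K² + 9*K (k(K) = (K² + 9*K) + 4 = 4 + K² + 9*K)
(s(6)*((7 - 6)/(55 + 101)))*k(-10) = (6*((7 - 6)/(55 + 101)))*(4 + (-10)² + 9*(-10)) = (6*(1/156))*(4 + 100 - 90) = (6*(1*(1/156)))*14 = (6*(1/156))*14 = (1/26)*14 = 7/13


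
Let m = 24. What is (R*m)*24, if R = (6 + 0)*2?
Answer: 6912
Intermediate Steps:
R = 12 (R = 6*2 = 12)
(R*m)*24 = (12*24)*24 = 288*24 = 6912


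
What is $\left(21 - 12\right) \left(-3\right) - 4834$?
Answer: $-4861$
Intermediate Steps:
$\left(21 - 12\right) \left(-3\right) - 4834 = 9 \left(-3\right) - 4834 = -27 - 4834 = -4861$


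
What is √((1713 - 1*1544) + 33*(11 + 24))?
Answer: 2*√331 ≈ 36.387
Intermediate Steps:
√((1713 - 1*1544) + 33*(11 + 24)) = √((1713 - 1544) + 33*35) = √(169 + 1155) = √1324 = 2*√331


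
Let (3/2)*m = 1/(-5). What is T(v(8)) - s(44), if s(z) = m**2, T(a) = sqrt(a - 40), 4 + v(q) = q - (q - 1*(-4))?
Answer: -4/225 + 4*I*sqrt(3) ≈ -0.017778 + 6.9282*I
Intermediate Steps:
v(q) = -8 (v(q) = -4 + (q - (q - 1*(-4))) = -4 + (q - (q + 4)) = -4 + (q - (4 + q)) = -4 + (q + (-4 - q)) = -4 - 4 = -8)
T(a) = sqrt(-40 + a)
m = -2/15 (m = (2/3)/(-5) = (2/3)*(-1/5) = -2/15 ≈ -0.13333)
s(z) = 4/225 (s(z) = (-2/15)**2 = 4/225)
T(v(8)) - s(44) = sqrt(-40 - 8) - 1*4/225 = sqrt(-48) - 4/225 = 4*I*sqrt(3) - 4/225 = -4/225 + 4*I*sqrt(3)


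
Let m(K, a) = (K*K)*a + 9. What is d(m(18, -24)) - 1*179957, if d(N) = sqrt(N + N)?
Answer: -179957 + 3*I*sqrt(1726) ≈ -1.7996e+5 + 124.64*I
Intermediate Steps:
m(K, a) = 9 + a*K**2 (m(K, a) = K**2*a + 9 = a*K**2 + 9 = 9 + a*K**2)
d(N) = sqrt(2)*sqrt(N) (d(N) = sqrt(2*N) = sqrt(2)*sqrt(N))
d(m(18, -24)) - 1*179957 = sqrt(2)*sqrt(9 - 24*18**2) - 1*179957 = sqrt(2)*sqrt(9 - 24*324) - 179957 = sqrt(2)*sqrt(9 - 7776) - 179957 = sqrt(2)*sqrt(-7767) - 179957 = sqrt(2)*(3*I*sqrt(863)) - 179957 = 3*I*sqrt(1726) - 179957 = -179957 + 3*I*sqrt(1726)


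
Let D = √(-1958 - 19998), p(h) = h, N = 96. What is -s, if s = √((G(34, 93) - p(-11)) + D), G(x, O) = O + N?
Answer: -√(200 + 2*I*√5489) ≈ -14.982 - 4.9452*I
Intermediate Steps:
G(x, O) = 96 + O (G(x, O) = O + 96 = 96 + O)
D = 2*I*√5489 (D = √(-21956) = 2*I*√5489 ≈ 148.18*I)
s = √(200 + 2*I*√5489) (s = √(((96 + 93) - 1*(-11)) + 2*I*√5489) = √((189 + 11) + 2*I*√5489) = √(200 + 2*I*√5489) ≈ 14.982 + 4.9452*I)
-s = -√(200 + 2*I*√5489)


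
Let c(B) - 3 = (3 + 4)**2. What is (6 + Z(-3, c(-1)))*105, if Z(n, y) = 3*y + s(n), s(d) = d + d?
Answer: 16380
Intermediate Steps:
c(B) = 52 (c(B) = 3 + (3 + 4)**2 = 3 + 7**2 = 3 + 49 = 52)
s(d) = 2*d
Z(n, y) = 2*n + 3*y (Z(n, y) = 3*y + 2*n = 2*n + 3*y)
(6 + Z(-3, c(-1)))*105 = (6 + (2*(-3) + 3*52))*105 = (6 + (-6 + 156))*105 = (6 + 150)*105 = 156*105 = 16380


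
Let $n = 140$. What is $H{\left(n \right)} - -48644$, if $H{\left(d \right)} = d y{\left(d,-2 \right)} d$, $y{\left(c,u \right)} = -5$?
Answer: $-49356$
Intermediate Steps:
$H{\left(d \right)} = - 5 d^{2}$ ($H{\left(d \right)} = d \left(-5\right) d = - 5 d d = - 5 d^{2}$)
$H{\left(n \right)} - -48644 = - 5 \cdot 140^{2} - -48644 = \left(-5\right) 19600 + 48644 = -98000 + 48644 = -49356$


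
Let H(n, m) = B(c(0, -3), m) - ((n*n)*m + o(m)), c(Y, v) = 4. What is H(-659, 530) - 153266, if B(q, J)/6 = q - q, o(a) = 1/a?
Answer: -122070763881/530 ≈ -2.3032e+8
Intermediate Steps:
B(q, J) = 0 (B(q, J) = 6*(q - q) = 6*0 = 0)
H(n, m) = -1/m - m*n² (H(n, m) = 0 - ((n*n)*m + 1/m) = 0 - (n²*m + 1/m) = 0 - (m*n² + 1/m) = 0 - (1/m + m*n²) = 0 + (-1/m - m*n²) = -1/m - m*n²)
H(-659, 530) - 153266 = (-1/530 - 1*530*(-659)²) - 153266 = (-1*1/530 - 1*530*434281) - 153266 = (-1/530 - 230168930) - 153266 = -121989532901/530 - 153266 = -122070763881/530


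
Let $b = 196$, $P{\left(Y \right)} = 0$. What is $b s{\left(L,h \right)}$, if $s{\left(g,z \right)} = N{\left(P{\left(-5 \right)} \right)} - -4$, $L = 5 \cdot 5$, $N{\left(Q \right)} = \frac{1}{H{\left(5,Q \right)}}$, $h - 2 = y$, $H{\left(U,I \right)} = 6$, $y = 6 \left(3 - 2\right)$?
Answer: $\frac{2450}{3} \approx 816.67$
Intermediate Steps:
$y = 6$ ($y = 6 \cdot 1 = 6$)
$h = 8$ ($h = 2 + 6 = 8$)
$N{\left(Q \right)} = \frac{1}{6}$
$L = 25$
$s{\left(g,z \right)} = \frac{25}{6}$ ($s{\left(g,z \right)} = \frac{1}{6} - -4 = \frac{1}{6} + 4 = \frac{25}{6}$)
$b s{\left(L,h \right)} = 196 \cdot \frac{25}{6} = \frac{2450}{3}$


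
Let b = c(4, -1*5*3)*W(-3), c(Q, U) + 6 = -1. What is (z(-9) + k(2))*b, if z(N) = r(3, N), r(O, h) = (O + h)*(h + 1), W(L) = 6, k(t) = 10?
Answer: -2436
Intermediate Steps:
c(Q, U) = -7 (c(Q, U) = -6 - 1 = -7)
b = -42 (b = -7*6 = -42)
r(O, h) = (1 + h)*(O + h) (r(O, h) = (O + h)*(1 + h) = (1 + h)*(O + h))
z(N) = 3 + N**2 + 4*N (z(N) = 3 + N + N**2 + 3*N = 3 + N**2 + 4*N)
(z(-9) + k(2))*b = ((3 + (-9)**2 + 4*(-9)) + 10)*(-42) = ((3 + 81 - 36) + 10)*(-42) = (48 + 10)*(-42) = 58*(-42) = -2436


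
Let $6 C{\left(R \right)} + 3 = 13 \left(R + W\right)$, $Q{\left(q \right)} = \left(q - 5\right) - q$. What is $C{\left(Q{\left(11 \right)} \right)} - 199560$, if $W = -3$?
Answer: $- \frac{1197467}{6} \approx -1.9958 \cdot 10^{5}$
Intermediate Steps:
$Q{\left(q \right)} = -5$ ($Q{\left(q \right)} = \left(-5 + q\right) - q = -5$)
$C{\left(R \right)} = -7 + \frac{13 R}{6}$ ($C{\left(R \right)} = - \frac{1}{2} + \frac{13 \left(R - 3\right)}{6} = - \frac{1}{2} + \frac{13 \left(-3 + R\right)}{6} = - \frac{1}{2} + \frac{-39 + 13 R}{6} = - \frac{1}{2} + \left(- \frac{13}{2} + \frac{13 R}{6}\right) = -7 + \frac{13 R}{6}$)
$C{\left(Q{\left(11 \right)} \right)} - 199560 = \left(-7 + \frac{13}{6} \left(-5\right)\right) - 199560 = \left(-7 - \frac{65}{6}\right) - 199560 = - \frac{107}{6} - 199560 = - \frac{1197467}{6}$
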